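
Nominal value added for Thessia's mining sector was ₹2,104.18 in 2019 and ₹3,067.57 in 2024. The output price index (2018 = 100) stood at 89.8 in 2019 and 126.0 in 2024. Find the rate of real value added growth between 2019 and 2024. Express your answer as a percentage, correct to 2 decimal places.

Real value added 2019 = 2104.18 / 0.898 = 2343.18.
Real value added 2024 = 3067.57 / 1.260 = 2434.58.
Real growth = 2434.58 / 2343.18 − 1 = 0.0390.

3.90%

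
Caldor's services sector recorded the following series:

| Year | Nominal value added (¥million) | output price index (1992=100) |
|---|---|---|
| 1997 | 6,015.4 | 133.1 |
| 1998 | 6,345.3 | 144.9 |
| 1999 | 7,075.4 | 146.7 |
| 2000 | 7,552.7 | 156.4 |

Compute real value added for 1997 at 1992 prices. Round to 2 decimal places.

Real value added 1997 = 6015.4 / 1.331 = 4519.46.

¥4,519.46 million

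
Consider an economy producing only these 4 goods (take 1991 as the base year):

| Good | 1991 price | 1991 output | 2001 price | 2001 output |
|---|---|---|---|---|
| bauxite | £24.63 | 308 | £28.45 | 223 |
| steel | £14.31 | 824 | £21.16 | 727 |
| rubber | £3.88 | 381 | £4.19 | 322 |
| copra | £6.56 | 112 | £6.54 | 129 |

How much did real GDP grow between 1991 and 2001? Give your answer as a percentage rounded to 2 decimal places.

Real GDP 1991 = Nominal GDP 1991 = 24.63·308 + 14.31·824 + 3.88·381 + 6.56·112 = 21590.48.
Real GDP 2001 (at 1991 prices) = 24.63·223 + 14.31·727 + 3.88·322 + 6.56·129 = 17991.46.
Real growth = 17991.46/21590.48 − 1 = -0.1667.

-16.67%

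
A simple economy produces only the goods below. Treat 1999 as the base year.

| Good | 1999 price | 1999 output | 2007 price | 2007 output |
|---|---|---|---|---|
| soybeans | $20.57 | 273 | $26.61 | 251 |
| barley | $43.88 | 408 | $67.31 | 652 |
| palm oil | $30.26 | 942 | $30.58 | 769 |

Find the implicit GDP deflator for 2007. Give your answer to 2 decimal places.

Nominal GDP 2007 = 26.61·251 + 67.31·652 + 30.58·769 = 74081.25.
Real GDP 2007 (at 1999 prices) = 20.57·251 + 43.88·652 + 30.26·769 = 57042.77.
Deflator = Nominal/Real × 100 = 74081.25/57042.77 × 100 = 129.870.

129.87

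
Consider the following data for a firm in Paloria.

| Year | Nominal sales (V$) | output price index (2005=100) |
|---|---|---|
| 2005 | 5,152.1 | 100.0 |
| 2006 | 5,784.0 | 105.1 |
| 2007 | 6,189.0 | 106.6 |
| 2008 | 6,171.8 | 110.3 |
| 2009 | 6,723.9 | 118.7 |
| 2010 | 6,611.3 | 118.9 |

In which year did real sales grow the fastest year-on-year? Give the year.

2006: real = 5784.0/1.051 = 5503.33; growth vs 2005 (5152.10) = 6.82%.
2007: real = 6189.0/1.066 = 5805.82; growth vs 2006 (5503.33) = 5.50%.
2008: real = 6171.8/1.103 = 5595.47; growth vs 2007 (5805.82) = -3.62%.
2009: real = 6723.9/1.187 = 5664.62; growth vs 2008 (5595.47) = 1.24%.
2010: real = 6611.3/1.189 = 5560.39; growth vs 2009 (5664.62) = -1.84%.

2006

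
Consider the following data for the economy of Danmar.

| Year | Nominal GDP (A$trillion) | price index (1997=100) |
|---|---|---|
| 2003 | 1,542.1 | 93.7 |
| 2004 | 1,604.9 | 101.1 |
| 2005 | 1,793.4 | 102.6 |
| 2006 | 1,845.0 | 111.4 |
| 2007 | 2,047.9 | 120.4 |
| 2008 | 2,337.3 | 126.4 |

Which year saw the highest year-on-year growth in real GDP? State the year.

2005

2004: real = 1604.9/1.011 = 1587.44; growth vs 2003 (1645.78) = -3.54%.
2005: real = 1793.4/1.026 = 1747.95; growth vs 2004 (1587.44) = 10.11%.
2006: real = 1845.0/1.114 = 1656.19; growth vs 2005 (1747.95) = -5.25%.
2007: real = 2047.9/1.204 = 1700.91; growth vs 2006 (1656.19) = 2.70%.
2008: real = 2337.3/1.264 = 1849.13; growth vs 2007 (1700.91) = 8.71%.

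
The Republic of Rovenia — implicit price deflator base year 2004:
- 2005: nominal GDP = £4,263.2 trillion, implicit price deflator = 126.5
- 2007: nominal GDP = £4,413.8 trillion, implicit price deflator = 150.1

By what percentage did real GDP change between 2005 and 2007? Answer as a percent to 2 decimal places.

Deflate each year: 2005 → 4263.2/1.265 = 3370.12; 2007 → 4413.8/1.501 = 2940.57.
So real GDP changed by 2940.57/3370.12 − 1 = -0.1275, i.e. -12.75%.

-12.75%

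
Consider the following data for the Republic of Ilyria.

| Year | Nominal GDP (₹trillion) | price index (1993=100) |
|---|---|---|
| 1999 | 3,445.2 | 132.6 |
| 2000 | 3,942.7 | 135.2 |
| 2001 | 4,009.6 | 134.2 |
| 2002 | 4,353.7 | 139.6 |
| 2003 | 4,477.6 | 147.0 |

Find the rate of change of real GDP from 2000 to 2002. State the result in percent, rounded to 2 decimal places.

Real GDP 2000 = 3942.7/1.352 = 2916.20.
Real GDP 2002 = 4353.7/1.396 = 3118.70.
Change = 3118.70/2916.20 − 1 = 0.0694.

6.94%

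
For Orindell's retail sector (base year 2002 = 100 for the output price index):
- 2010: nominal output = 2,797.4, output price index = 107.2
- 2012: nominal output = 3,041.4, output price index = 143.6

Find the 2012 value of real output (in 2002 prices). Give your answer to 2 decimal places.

Real output = Nominal / (output price index/100) = 3041.4 / 1.436 = 2117.97.

2,117.97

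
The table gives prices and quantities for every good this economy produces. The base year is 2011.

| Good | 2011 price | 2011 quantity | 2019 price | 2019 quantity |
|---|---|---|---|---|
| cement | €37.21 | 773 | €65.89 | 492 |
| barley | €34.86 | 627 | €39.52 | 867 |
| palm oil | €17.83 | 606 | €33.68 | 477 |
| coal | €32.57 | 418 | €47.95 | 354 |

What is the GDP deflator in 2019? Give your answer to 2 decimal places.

Nominal GDP 2019 = 65.89·492 + 39.52·867 + 33.68·477 + 47.95·354 = 99721.38.
Real GDP 2019 (at 2011 prices) = 37.21·492 + 34.86·867 + 17.83·477 + 32.57·354 = 68565.63.
Deflator = Nominal/Real × 100 = 99721.38/68565.63 × 100 = 145.439.

145.44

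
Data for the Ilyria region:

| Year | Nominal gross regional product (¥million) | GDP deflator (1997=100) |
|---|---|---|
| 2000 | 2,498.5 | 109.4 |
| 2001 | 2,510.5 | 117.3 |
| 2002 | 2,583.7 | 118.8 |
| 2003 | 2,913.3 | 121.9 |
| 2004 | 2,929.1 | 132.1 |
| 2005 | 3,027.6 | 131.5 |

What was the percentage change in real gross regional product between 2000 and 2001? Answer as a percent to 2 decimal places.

Real gross regional product 2000 = 2498.5/1.094 = 2283.82.
Real gross regional product 2001 = 2510.5/1.173 = 2140.24.
Change = 2140.24/2283.82 − 1 = -0.0629.

-6.29%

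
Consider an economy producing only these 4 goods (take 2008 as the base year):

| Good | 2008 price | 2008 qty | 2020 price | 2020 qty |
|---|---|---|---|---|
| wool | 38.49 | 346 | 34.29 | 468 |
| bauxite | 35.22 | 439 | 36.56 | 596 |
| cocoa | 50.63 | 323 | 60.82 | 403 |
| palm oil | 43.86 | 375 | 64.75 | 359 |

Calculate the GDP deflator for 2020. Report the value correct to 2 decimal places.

Nominal GDP 2020 = 34.29·468 + 36.56·596 + 60.82·403 + 64.75·359 = 85593.19.
Real GDP 2020 (at 2008 prices) = 38.49·468 + 35.22·596 + 50.63·403 + 43.86·359 = 75154.07.
Deflator = Nominal/Real × 100 = 85593.19/75154.07 × 100 = 113.890.

113.89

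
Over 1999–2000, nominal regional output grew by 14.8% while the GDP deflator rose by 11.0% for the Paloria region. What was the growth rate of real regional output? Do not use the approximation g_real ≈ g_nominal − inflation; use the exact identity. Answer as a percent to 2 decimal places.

3.42%

(1 + g_nom) = (1 + g_real)(1 + π), so g_real = 1.1480 / 1.1100 − 1 = 0.03423.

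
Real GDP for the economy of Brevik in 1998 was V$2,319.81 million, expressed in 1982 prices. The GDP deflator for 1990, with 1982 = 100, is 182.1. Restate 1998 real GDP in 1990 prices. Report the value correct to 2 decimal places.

V$4,224.37 million

Real GDP in 1990 prices = Real GDP in 1982 prices × (P_1990/P_1982) = 2319.81 × 1.821 = 4224.37.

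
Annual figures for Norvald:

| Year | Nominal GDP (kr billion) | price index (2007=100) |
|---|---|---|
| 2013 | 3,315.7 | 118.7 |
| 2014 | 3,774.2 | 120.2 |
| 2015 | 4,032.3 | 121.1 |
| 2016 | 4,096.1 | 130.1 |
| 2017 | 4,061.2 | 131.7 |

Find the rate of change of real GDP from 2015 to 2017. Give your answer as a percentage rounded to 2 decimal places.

Real GDP 2015 = 4032.3/1.211 = 3329.73.
Real GDP 2017 = 4061.2/1.317 = 3083.68.
Change = 3083.68/3329.73 − 1 = -0.0739.

-7.39%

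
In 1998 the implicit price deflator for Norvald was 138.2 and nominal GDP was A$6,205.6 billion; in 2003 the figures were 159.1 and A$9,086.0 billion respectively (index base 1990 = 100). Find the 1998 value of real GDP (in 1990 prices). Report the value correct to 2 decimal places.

Real GDP = Nominal / (implicit price deflator/100) = 6205.6 / 1.382 = 4490.30.

A$4,490.30 billion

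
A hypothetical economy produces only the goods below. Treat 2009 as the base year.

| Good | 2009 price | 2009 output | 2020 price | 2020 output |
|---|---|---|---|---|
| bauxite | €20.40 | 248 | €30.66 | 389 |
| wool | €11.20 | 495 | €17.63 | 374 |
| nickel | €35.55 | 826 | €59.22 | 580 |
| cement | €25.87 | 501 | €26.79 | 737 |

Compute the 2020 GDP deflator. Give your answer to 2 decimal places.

140.15

Nominal GDP 2020 = 30.66·389 + 17.63·374 + 59.22·580 + 26.79·737 = 72612.19.
Real GDP 2020 (at 2009 prices) = 20.40·389 + 11.20·374 + 35.55·580 + 25.87·737 = 51809.59.
Deflator = Nominal/Real × 100 = 72612.19/51809.59 × 100 = 140.152.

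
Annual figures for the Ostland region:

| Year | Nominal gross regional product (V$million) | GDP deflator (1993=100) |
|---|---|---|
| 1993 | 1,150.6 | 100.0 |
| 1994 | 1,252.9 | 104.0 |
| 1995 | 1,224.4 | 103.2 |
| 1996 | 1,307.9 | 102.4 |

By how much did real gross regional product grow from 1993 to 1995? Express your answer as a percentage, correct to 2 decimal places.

Real gross regional product 1993 = 1150.6/1.000 = 1150.60.
Real gross regional product 1995 = 1224.4/1.032 = 1186.43.
Change = 1186.43/1150.60 − 1 = 0.0311.

3.11%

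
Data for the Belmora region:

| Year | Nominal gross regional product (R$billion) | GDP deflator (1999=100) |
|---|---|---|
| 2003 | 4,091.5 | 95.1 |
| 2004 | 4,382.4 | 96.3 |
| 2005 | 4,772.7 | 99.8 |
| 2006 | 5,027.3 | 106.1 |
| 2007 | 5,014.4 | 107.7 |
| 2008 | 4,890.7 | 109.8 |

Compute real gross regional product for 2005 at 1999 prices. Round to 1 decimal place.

R$4,782.3 billion

Real gross regional product 2005 = 4772.7 / 0.998 = 4782.26.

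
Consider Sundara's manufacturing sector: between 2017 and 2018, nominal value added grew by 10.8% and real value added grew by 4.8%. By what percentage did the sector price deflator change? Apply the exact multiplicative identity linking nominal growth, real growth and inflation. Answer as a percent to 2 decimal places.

(1 + g_nom) = (1 + g_real)(1 + π), so π = 1.1080 / 1.0480 − 1 = 0.05725.

5.73%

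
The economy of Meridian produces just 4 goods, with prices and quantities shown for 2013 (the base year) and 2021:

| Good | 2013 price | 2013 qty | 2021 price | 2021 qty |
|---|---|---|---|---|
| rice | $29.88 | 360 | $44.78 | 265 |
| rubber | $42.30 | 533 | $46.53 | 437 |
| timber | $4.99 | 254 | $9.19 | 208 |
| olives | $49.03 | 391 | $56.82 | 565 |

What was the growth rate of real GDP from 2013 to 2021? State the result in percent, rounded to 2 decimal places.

Real GDP 2013 = Nominal GDP 2013 = 29.88·360 + 42.30·533 + 4.99·254 + 49.03·391 = 53740.89.
Real GDP 2021 (at 2013 prices) = 29.88·265 + 42.30·437 + 4.99·208 + 49.03·565 = 55143.17.
Real growth = 55143.17/53740.89 − 1 = 0.0261.

2.61%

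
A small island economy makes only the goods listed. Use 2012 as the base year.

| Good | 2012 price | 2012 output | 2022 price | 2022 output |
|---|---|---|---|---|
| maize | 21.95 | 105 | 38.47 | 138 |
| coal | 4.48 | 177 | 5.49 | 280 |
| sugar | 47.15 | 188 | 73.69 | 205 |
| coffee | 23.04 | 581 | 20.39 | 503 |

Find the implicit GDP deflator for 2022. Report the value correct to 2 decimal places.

126.12

Nominal GDP 2022 = 38.47·138 + 5.49·280 + 73.69·205 + 20.39·503 = 32208.68.
Real GDP 2022 (at 2012 prices) = 21.95·138 + 4.48·280 + 47.15·205 + 23.04·503 = 25538.37.
Deflator = Nominal/Real × 100 = 32208.68/25538.37 × 100 = 126.119.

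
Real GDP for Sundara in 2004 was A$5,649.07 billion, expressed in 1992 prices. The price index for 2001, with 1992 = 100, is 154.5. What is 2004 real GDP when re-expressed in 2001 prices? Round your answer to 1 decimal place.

Real GDP in 2001 prices = Real GDP in 1992 prices × (P_2001/P_1992) = 5649.07 × 1.545 = 8727.81.

A$8,727.8 billion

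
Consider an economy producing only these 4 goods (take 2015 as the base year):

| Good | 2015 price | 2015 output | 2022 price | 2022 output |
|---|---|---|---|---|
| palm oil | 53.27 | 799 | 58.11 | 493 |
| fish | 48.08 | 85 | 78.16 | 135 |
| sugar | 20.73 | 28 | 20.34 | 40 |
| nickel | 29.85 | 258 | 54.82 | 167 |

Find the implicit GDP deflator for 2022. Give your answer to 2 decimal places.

Nominal GDP 2022 = 58.11·493 + 78.16·135 + 20.34·40 + 54.82·167 = 49168.37.
Real GDP 2022 (at 2015 prices) = 53.27·493 + 48.08·135 + 20.73·40 + 29.85·167 = 38567.06.
Deflator = Nominal/Real × 100 = 49168.37/38567.06 × 100 = 127.488.

127.49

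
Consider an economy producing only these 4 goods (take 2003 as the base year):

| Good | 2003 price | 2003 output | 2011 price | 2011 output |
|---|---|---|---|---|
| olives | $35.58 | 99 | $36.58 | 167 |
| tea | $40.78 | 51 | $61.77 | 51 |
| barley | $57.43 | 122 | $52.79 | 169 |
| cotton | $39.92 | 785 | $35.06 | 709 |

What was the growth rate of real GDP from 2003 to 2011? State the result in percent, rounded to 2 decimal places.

Real GDP 2003 = Nominal GDP 2003 = 35.58·99 + 40.78·51 + 57.43·122 + 39.92·785 = 43945.86.
Real GDP 2011 (at 2003 prices) = 35.58·167 + 40.78·51 + 57.43·169 + 39.92·709 = 46030.59.
Real growth = 46030.59/43945.86 − 1 = 0.0474.

4.74%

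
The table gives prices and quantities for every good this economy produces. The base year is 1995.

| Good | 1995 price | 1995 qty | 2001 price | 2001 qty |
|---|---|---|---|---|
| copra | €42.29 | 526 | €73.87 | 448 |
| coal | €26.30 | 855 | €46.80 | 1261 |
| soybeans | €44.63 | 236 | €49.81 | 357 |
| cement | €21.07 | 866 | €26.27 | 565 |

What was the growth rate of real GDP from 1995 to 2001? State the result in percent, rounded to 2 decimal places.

Real GDP 1995 = Nominal GDP 1995 = 42.29·526 + 26.30·855 + 44.63·236 + 21.07·866 = 73510.34.
Real GDP 2001 (at 1995 prices) = 42.29·448 + 26.30·1261 + 44.63·357 + 21.07·565 = 79947.68.
Real growth = 79947.68/73510.34 − 1 = 0.0876.

8.76%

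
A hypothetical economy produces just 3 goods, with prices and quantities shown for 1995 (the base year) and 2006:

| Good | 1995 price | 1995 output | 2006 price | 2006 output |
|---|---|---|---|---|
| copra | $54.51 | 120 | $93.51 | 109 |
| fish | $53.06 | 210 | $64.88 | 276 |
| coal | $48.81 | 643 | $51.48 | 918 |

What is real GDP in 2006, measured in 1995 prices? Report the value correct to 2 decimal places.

Real GDP 2006 = Σ (p_1995 × q_2006) = 54.51·109 + 53.06·276 + 48.81·918 = 65393.73.

$65393.73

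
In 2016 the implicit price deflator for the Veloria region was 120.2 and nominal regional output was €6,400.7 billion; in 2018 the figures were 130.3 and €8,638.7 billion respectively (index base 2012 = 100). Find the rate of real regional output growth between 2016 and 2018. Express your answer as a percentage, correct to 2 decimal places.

24.50%

Deflate each year: 2016 → 6400.7/1.202 = 5325.04; 2018 → 8638.7/1.303 = 6629.85.
So real regional output changed by 6629.85/5325.04 − 1 = 0.2450, i.e. 24.50%.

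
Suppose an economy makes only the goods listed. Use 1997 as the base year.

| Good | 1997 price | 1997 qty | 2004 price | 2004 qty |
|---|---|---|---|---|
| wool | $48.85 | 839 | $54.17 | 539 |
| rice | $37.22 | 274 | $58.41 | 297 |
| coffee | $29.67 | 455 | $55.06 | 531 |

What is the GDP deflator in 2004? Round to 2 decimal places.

Nominal GDP 2004 = 54.17·539 + 58.41·297 + 55.06·531 = 75782.26.
Real GDP 2004 (at 1997 prices) = 48.85·539 + 37.22·297 + 29.67·531 = 53139.26.
Deflator = Nominal/Real × 100 = 75782.26/53139.26 × 100 = 142.611.

142.61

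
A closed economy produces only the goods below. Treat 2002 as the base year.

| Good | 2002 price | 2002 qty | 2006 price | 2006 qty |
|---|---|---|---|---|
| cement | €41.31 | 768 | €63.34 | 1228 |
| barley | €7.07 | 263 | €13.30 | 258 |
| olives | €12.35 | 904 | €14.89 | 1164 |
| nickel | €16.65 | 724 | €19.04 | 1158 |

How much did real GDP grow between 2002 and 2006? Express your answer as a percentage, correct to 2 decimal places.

Real GDP 2002 = Nominal GDP 2002 = 41.31·768 + 7.07·263 + 12.35·904 + 16.65·724 = 56804.49.
Real GDP 2006 (at 2002 prices) = 41.31·1228 + 7.07·258 + 12.35·1164 + 16.65·1158 = 86208.84.
Real growth = 86208.84/56804.49 − 1 = 0.5176.

51.76%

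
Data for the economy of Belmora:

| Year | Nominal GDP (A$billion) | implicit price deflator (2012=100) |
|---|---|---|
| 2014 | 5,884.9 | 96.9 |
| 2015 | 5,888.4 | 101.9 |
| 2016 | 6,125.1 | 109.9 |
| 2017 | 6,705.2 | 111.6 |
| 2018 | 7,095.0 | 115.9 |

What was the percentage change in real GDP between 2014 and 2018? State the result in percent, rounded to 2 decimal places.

0.80%

Real GDP 2014 = 5884.9/0.969 = 6073.17.
Real GDP 2018 = 7095.0/1.159 = 6121.66.
Change = 6121.66/6073.17 − 1 = 0.0080.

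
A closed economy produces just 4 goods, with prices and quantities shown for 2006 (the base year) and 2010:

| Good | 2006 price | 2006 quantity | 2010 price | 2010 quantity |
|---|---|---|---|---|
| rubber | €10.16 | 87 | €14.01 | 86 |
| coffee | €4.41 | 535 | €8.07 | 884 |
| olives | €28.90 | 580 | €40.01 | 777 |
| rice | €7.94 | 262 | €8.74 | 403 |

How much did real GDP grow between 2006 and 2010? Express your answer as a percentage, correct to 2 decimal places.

37.77%

Real GDP 2006 = Nominal GDP 2006 = 10.16·87 + 4.41·535 + 28.90·580 + 7.94·262 = 22085.55.
Real GDP 2010 (at 2006 prices) = 10.16·86 + 4.41·884 + 28.90·777 + 7.94·403 = 30427.32.
Real growth = 30427.32/22085.55 − 1 = 0.3777.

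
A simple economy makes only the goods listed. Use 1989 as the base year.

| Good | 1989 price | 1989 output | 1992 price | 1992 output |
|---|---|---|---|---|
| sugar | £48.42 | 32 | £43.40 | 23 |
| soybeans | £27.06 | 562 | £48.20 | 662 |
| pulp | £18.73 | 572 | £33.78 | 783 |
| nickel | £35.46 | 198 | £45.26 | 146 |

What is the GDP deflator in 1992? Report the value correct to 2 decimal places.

169.70

Nominal GDP 1992 = 43.40·23 + 48.20·662 + 33.78·783 + 45.26·146 = 65964.30.
Real GDP 1992 (at 1989 prices) = 48.42·23 + 27.06·662 + 18.73·783 + 35.46·146 = 38870.13.
Deflator = Nominal/Real × 100 = 65964.30/38870.13 × 100 = 169.704.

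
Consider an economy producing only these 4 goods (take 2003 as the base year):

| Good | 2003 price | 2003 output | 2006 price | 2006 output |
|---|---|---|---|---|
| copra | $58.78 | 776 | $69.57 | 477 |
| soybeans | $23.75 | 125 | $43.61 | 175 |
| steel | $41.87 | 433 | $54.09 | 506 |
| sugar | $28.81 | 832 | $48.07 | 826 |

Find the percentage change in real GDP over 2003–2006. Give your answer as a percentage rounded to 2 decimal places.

-14.89%

Real GDP 2003 = Nominal GDP 2003 = 58.78·776 + 23.75·125 + 41.87·433 + 28.81·832 = 90681.66.
Real GDP 2006 (at 2003 prices) = 58.78·477 + 23.75·175 + 41.87·506 + 28.81·826 = 77177.59.
Real growth = 77177.59/90681.66 − 1 = -0.1489.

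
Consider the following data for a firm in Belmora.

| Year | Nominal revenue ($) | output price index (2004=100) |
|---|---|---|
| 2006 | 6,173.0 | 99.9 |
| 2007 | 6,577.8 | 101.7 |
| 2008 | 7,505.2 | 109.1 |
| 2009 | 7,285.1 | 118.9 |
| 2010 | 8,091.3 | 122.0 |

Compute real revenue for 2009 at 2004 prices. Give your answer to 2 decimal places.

Real revenue 2009 = 7285.1 / 1.189 = 6127.08.

$6,127.08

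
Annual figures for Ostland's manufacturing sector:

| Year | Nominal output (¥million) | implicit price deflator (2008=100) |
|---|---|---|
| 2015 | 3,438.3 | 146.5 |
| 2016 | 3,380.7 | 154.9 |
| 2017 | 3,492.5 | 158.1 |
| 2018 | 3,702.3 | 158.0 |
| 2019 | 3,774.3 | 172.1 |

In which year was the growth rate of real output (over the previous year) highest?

2016: real = 3380.7/1.549 = 2182.50; growth vs 2015 (2346.96) = -7.01%.
2017: real = 3492.5/1.581 = 2209.04; growth vs 2016 (2182.50) = 1.22%.
2018: real = 3702.3/1.580 = 2343.23; growth vs 2017 (2209.04) = 6.07%.
2019: real = 3774.3/1.721 = 2193.09; growth vs 2018 (2343.23) = -6.41%.

2018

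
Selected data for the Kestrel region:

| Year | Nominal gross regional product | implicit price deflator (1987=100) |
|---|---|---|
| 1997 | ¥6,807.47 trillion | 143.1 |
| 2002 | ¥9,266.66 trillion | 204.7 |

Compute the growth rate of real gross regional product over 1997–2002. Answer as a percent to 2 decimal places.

Deflate each year: 1997 → 6807.47/1.431 = 4757.14; 2002 → 9266.66/2.047 = 4526.95.
So real gross regional product changed by 4526.95/4757.14 − 1 = -0.0484, i.e. -4.84%.

-4.84%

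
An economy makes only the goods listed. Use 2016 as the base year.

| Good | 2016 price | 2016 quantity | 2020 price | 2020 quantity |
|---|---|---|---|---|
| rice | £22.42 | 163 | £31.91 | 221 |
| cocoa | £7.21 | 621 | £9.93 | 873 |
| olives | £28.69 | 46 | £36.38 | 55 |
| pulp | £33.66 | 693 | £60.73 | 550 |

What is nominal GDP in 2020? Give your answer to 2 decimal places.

Nominal GDP 2020 = Σ (p_2020 × q_2020) = 31.91·221 + 9.93·873 + 36.38·55 + 60.73·550 = 51123.40.

£51123.40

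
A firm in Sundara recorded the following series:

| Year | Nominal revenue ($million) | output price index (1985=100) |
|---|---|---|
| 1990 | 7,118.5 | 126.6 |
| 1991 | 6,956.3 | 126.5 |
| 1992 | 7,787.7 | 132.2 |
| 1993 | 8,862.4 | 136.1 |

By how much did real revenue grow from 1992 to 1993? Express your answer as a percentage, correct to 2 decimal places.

Real revenue 1992 = 7787.7/1.322 = 5890.85.
Real revenue 1993 = 8862.4/1.361 = 6511.68.
Change = 6511.68/5890.85 − 1 = 0.1054.

10.54%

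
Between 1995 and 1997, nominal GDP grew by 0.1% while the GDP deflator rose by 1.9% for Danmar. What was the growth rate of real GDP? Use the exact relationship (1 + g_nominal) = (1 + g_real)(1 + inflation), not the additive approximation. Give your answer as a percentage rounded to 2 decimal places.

-1.77%

(1 + g_nom) = (1 + g_real)(1 + π), so g_real = 1.0010 / 1.0190 − 1 = -0.01766.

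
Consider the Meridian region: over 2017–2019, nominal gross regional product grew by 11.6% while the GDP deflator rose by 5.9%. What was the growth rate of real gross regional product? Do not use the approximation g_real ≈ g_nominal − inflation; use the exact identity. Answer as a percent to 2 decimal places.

5.38%

(1 + g_nom) = (1 + g_real)(1 + π), so g_real = 1.1160 / 1.0590 − 1 = 0.05382.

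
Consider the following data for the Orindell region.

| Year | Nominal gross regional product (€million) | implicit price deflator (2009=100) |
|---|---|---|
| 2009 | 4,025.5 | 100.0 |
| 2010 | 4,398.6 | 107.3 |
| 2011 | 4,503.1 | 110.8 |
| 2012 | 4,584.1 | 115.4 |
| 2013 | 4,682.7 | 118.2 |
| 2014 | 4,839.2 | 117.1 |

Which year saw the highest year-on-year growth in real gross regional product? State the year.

2010: real = 4398.6/1.073 = 4099.35; growth vs 2009 (4025.50) = 1.83%.
2011: real = 4503.1/1.108 = 4064.17; growth vs 2010 (4099.35) = -0.86%.
2012: real = 4584.1/1.154 = 3972.36; growth vs 2011 (4064.17) = -2.26%.
2013: real = 4682.7/1.182 = 3961.68; growth vs 2012 (3972.36) = -0.27%.
2014: real = 4839.2/1.171 = 4132.54; growth vs 2013 (3961.68) = 4.31%.

2014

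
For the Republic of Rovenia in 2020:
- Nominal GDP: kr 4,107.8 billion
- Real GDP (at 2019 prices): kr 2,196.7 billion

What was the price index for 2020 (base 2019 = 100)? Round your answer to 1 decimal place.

price index = (Nominal / Real) × 100 = 4107.8 / 2196.7 × 100 = 187.00.

187.0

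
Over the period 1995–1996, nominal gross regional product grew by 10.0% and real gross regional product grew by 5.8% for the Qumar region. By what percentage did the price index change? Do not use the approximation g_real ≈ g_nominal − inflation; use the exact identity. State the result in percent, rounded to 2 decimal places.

(1 + g_nom) = (1 + g_real)(1 + π), so π = 1.1000 / 1.0580 − 1 = 0.03970.

3.97%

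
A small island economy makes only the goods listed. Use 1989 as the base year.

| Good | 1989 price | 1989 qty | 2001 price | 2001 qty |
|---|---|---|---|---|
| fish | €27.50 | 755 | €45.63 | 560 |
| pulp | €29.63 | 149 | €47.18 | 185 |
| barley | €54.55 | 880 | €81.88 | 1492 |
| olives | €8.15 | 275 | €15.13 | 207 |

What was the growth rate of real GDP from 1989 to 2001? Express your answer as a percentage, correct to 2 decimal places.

Real GDP 1989 = Nominal GDP 1989 = 27.50·755 + 29.63·149 + 54.55·880 + 8.15·275 = 75422.62.
Real GDP 2001 (at 1989 prices) = 27.50·560 + 29.63·185 + 54.55·1492 + 8.15·207 = 103957.20.
Real growth = 103957.20/75422.62 − 1 = 0.3783.

37.83%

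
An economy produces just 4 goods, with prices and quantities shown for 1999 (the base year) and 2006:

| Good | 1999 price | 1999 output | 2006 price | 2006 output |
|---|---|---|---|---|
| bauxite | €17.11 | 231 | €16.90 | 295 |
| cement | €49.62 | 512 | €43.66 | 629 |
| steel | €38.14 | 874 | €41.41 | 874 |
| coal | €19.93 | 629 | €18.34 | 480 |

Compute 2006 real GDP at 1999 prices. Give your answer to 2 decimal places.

Real GDP 2006 = Σ (p_1999 × q_2006) = 17.11·295 + 49.62·629 + 38.14·874 + 19.93·480 = 79159.19.

€79159.19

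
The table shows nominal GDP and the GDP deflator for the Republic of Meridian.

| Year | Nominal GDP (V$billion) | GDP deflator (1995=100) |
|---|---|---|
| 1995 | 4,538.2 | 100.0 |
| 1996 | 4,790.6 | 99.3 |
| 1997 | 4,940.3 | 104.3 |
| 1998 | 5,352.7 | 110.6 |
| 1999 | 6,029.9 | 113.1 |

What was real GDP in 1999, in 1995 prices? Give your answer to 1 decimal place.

V$5,331.5 billion

Real GDP 1999 = 6029.9 / 1.131 = 5331.48.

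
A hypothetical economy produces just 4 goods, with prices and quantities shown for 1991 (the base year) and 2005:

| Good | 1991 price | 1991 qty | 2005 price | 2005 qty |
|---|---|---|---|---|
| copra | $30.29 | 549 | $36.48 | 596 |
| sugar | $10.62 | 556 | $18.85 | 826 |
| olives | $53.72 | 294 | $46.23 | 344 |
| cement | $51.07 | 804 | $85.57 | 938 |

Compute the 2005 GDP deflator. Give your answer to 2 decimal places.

Nominal GDP 2005 = 36.48·596 + 18.85·826 + 46.23·344 + 85.57·938 = 133479.96.
Real GDP 2005 (at 1991 prices) = 30.29·596 + 10.62·826 + 53.72·344 + 51.07·938 = 93208.30.
Deflator = Nominal/Real × 100 = 133479.96/93208.30 × 100 = 143.206.

143.21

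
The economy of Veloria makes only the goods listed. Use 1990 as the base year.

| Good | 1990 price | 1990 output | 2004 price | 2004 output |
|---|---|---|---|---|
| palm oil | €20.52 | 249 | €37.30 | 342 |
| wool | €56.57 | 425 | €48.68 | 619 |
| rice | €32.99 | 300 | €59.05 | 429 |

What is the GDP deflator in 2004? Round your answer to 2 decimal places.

Nominal GDP 2004 = 37.30·342 + 48.68·619 + 59.05·429 = 68221.97.
Real GDP 2004 (at 1990 prices) = 20.52·342 + 56.57·619 + 32.99·429 = 56187.38.
Deflator = Nominal/Real × 100 = 68221.97/56187.38 × 100 = 121.419.

121.42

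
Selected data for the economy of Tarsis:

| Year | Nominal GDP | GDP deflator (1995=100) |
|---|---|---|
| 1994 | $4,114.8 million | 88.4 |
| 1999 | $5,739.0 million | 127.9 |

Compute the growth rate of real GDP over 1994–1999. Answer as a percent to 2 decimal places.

Real GDP 1994 = 4114.8 / 0.884 = 4654.75.
Real GDP 1999 = 5739.0 / 1.279 = 4487.10.
Real growth = 4487.10 / 4654.75 − 1 = -0.0360.

-3.60%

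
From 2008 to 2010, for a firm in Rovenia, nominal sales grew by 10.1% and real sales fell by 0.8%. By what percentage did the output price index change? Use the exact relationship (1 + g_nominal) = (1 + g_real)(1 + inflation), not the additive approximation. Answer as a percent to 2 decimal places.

(1 + g_nom) = (1 + g_real)(1 + π), so π = 1.1010 / 0.9920 − 1 = 0.10988.

10.99%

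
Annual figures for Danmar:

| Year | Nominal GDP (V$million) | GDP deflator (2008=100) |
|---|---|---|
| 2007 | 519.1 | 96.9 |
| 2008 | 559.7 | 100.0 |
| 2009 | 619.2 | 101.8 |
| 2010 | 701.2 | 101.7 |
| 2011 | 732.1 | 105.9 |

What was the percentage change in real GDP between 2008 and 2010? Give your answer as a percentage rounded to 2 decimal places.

Real GDP 2008 = 559.7/1.000 = 559.70.
Real GDP 2010 = 701.2/1.017 = 689.48.
Change = 689.48/559.70 − 1 = 0.2319.

23.19%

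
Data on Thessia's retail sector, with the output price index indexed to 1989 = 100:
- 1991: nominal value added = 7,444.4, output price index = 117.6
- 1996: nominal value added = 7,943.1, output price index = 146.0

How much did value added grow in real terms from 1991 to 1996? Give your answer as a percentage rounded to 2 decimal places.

-14.06%

Deflate each year: 1991 → 7444.4/1.176 = 6330.27; 1996 → 7943.1/1.460 = 5440.48.
So real value added changed by 5440.48/6330.27 − 1 = -0.1406, i.e. -14.06%.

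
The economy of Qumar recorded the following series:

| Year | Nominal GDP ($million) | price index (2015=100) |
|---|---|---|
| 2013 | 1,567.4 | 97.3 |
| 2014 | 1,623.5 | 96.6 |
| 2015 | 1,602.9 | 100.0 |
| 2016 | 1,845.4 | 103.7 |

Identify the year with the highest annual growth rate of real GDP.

2014: real = 1623.5/0.966 = 1680.64; growth vs 2013 (1610.89) = 4.33%.
2015: real = 1602.9/1.000 = 1602.90; growth vs 2014 (1680.64) = -4.63%.
2016: real = 1845.4/1.037 = 1779.56; growth vs 2015 (1602.90) = 11.02%.

2016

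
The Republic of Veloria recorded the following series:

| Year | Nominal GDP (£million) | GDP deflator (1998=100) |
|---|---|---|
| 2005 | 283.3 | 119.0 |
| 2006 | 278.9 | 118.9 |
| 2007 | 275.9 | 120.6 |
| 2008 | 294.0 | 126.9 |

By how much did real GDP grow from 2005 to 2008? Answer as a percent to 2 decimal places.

Real GDP 2005 = 283.3/1.190 = 238.07.
Real GDP 2008 = 294.0/1.269 = 231.68.
Change = 231.68/238.07 − 1 = -0.0268.

-2.68%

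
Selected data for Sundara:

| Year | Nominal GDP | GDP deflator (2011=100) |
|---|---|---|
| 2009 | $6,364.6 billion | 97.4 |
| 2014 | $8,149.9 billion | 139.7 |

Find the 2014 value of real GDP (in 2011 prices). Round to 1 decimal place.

Real GDP = Nominal / (GDP deflator/100) = 8149.9 / 1.397 = 5833.86.

$5,833.9 billion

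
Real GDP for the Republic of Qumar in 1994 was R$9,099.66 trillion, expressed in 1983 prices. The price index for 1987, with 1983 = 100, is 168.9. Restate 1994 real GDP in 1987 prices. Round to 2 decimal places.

Real GDP in 1987 prices = Real GDP in 1983 prices × (P_1987/P_1983) = 9099.66 × 1.689 = 15369.33.

R$15,369.33 trillion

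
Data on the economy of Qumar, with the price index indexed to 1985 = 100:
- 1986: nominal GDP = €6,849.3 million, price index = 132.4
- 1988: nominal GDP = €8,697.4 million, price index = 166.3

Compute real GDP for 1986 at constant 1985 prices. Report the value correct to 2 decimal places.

€5,173.19 million

Real GDP = Nominal / (price index/100) = 6849.3 / 1.324 = 5173.19.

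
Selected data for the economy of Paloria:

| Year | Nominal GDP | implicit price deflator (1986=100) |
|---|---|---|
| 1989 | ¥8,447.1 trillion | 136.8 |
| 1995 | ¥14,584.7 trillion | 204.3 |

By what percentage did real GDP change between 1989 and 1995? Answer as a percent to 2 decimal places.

15.61%

Deflate each year: 1989 → 8447.1/1.368 = 6174.78; 1995 → 14584.7/2.043 = 7138.86.
So real GDP changed by 7138.86/6174.78 − 1 = 0.1561, i.e. 15.61%.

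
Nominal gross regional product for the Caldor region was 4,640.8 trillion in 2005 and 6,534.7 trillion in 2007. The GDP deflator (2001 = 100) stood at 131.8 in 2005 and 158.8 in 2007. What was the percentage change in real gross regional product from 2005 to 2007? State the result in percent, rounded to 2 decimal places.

Real gross regional product 2005 = 4640.8 / 1.318 = 3521.09.
Real gross regional product 2007 = 6534.7 / 1.588 = 4115.05.
Real growth = 4115.05 / 3521.09 − 1 = 0.1687.

16.87%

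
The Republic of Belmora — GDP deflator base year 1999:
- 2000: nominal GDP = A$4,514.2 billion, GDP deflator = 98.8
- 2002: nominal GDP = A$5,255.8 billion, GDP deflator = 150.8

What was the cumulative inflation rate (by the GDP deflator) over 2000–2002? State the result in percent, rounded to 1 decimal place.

Price-level change = 150.8 / 98.8 − 1 = 0.5263.

52.6%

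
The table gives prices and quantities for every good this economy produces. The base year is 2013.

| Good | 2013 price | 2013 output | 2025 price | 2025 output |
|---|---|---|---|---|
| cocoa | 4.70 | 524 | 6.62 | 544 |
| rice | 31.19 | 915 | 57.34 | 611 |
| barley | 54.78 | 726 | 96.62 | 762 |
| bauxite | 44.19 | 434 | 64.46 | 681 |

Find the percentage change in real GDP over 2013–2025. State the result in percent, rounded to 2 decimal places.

Real GDP 2013 = Nominal GDP 2013 = 4.70·524 + 31.19·915 + 54.78·726 + 44.19·434 = 89950.39.
Real GDP 2025 (at 2013 prices) = 4.70·544 + 31.19·611 + 54.78·762 + 44.19·681 = 93449.64.
Real growth = 93449.64/89950.39 − 1 = 0.0389.

3.89%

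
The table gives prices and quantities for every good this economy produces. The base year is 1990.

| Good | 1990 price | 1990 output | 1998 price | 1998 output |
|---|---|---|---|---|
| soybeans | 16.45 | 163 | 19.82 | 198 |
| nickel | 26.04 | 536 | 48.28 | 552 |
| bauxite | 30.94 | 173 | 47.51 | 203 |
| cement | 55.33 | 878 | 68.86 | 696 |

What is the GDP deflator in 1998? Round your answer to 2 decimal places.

Nominal GDP 1998 = 19.82·198 + 48.28·552 + 47.51·203 + 68.86·696 = 88146.01.
Real GDP 1998 (at 1990 prices) = 16.45·198 + 26.04·552 + 30.94·203 + 55.33·696 = 62421.68.
Deflator = Nominal/Real × 100 = 88146.01/62421.68 × 100 = 141.211.

141.21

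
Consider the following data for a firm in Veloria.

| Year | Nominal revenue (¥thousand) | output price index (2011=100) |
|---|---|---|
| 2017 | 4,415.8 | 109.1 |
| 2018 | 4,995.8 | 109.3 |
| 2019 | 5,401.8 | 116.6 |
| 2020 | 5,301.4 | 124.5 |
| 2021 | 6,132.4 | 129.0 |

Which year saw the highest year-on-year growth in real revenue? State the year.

2018

2018: real = 4995.8/1.093 = 4570.72; growth vs 2017 (4047.48) = 12.93%.
2019: real = 5401.8/1.166 = 4632.76; growth vs 2018 (4570.72) = 1.36%.
2020: real = 5301.4/1.245 = 4258.15; growth vs 2019 (4632.76) = -8.09%.
2021: real = 6132.4/1.290 = 4753.80; growth vs 2020 (4258.15) = 11.64%.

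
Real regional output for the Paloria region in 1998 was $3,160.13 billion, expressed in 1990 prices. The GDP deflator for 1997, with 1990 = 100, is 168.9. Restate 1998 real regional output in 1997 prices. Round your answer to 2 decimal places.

$5,337.46 billion

Real regional output in 1997 prices = Real regional output in 1990 prices × (P_1997/P_1990) = 3160.13 × 1.689 = 5337.46.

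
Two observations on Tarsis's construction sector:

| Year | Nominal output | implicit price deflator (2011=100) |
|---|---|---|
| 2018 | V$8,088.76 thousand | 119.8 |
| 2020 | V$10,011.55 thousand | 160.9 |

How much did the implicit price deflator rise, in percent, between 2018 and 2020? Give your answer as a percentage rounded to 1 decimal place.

Price-level change = 160.9 / 119.8 − 1 = 0.3431.

34.3%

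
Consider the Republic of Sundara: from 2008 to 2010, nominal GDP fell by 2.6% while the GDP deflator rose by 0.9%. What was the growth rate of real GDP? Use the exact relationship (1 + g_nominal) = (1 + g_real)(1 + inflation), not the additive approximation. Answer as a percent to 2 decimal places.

-3.47%

(1 + g_nom) = (1 + g_real)(1 + π), so g_real = 0.9740 / 1.0090 − 1 = -0.03469.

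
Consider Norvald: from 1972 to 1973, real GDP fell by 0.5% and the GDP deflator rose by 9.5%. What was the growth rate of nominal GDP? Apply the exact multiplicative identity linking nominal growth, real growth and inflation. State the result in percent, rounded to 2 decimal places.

(1 + g_nom) = (1 + g_real)(1 + π) = 0.9950 × 1.0950 = 1.08953.

8.95%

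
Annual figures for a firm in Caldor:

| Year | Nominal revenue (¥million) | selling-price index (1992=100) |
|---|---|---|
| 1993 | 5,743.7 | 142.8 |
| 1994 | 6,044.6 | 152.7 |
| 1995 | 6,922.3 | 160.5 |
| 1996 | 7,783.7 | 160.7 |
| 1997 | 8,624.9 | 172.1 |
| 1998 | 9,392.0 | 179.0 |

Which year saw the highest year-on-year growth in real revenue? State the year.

1994: real = 6044.6/1.527 = 3958.48; growth vs 1993 (4022.20) = -1.58%.
1995: real = 6922.3/1.605 = 4312.96; growth vs 1994 (3958.48) = 8.95%.
1996: real = 7783.7/1.607 = 4843.62; growth vs 1995 (4312.96) = 12.30%.
1997: real = 8624.9/1.721 = 5011.56; growth vs 1996 (4843.62) = 3.47%.
1998: real = 9392.0/1.790 = 5246.93; growth vs 1997 (5011.56) = 4.70%.

1996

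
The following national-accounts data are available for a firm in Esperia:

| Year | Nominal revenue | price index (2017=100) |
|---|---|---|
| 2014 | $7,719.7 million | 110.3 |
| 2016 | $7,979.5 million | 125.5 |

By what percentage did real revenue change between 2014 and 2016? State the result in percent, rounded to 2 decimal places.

-9.15%

Real revenue 2014 = 7719.7 / 1.103 = 6998.82.
Real revenue 2016 = 7979.5 / 1.255 = 6358.17.
Real growth = 6358.17 / 6998.82 − 1 = -0.0915.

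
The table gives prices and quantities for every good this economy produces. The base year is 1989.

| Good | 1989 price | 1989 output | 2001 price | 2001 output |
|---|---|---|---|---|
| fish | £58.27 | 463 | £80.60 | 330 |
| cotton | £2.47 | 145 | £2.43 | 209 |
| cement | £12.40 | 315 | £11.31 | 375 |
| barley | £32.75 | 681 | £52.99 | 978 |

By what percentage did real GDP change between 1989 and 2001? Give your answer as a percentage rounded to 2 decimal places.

5.38%

Real GDP 1989 = Nominal GDP 1989 = 58.27·463 + 2.47·145 + 12.40·315 + 32.75·681 = 53545.91.
Real GDP 2001 (at 1989 prices) = 58.27·330 + 2.47·209 + 12.40·375 + 32.75·978 = 56424.83.
Real growth = 56424.83/53545.91 − 1 = 0.0538.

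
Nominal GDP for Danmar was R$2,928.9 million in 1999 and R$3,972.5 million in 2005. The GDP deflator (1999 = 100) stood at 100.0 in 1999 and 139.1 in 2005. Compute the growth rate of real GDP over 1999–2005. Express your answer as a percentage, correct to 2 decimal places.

-2.49%

Real GDP 1999 = 2928.9 / 1.000 = 2928.90.
Real GDP 2005 = 3972.5 / 1.391 = 2855.86.
Real growth = 2855.86 / 2928.90 − 1 = -0.0249.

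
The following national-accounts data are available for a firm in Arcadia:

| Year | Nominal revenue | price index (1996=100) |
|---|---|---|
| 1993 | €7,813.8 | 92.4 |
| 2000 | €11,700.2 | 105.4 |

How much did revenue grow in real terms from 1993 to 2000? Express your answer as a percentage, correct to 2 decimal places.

31.27%

Deflate each year: 1993 → 7813.8/0.924 = 8456.49; 2000 → 11700.2/1.054 = 11100.76.
So real revenue changed by 11100.76/8456.49 − 1 = 0.3127, i.e. 31.27%.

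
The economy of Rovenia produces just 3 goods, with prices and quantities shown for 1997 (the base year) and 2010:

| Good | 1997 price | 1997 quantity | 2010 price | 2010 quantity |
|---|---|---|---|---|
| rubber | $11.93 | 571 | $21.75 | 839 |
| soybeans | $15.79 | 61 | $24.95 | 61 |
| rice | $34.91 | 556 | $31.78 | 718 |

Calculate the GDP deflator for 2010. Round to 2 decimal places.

Nominal GDP 2010 = 21.75·839 + 24.95·61 + 31.78·718 = 42588.24.
Real GDP 2010 (at 1997 prices) = 11.93·839 + 15.79·61 + 34.91·718 = 36037.84.
Deflator = Nominal/Real × 100 = 42588.24/36037.84 × 100 = 118.176.

118.18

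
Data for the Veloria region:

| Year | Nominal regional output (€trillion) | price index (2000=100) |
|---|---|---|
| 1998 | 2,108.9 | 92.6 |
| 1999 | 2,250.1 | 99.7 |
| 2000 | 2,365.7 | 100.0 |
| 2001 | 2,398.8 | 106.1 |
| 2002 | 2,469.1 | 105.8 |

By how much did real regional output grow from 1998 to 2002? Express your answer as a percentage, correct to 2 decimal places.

Real regional output 1998 = 2108.9/0.926 = 2277.43.
Real regional output 2002 = 2469.1/1.058 = 2333.74.
Change = 2333.74/2277.43 − 1 = 0.0247.

2.47%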